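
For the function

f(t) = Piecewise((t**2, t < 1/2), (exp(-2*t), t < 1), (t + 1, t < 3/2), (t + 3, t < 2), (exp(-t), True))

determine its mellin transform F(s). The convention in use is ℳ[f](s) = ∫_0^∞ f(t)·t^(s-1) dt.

(20*2**(2*s)*s*(s + 2) + 12*2**(2*s)*(s + 2) + 4*2**s*s*(s + 1)*(s + 2)*uppergamma(s, 2) - 8*2**s*s*(s + 2) - 4*2**s*(s + 2) - 8*3**s*s*(s + 2) - 8*3**s*(s + 2) + 4*s*(s + 1)*(s + 2)*uppergamma(s, 1) - 4*s*(s + 1)*(s + 2)*uppergamma(s, 2) + s*(s + 1))/(4*2**s*s*(s + 1)*(s + 2))
  Re(s) > -2

the 5 pieces separated at 1/2, 1, 3/2, 2 each add one integral
[0, 1/2) adds the kernel integral of t**2
segment 1/2 to 1 holds exp(-2*t); add its integral
∫ over [1, 3/2) of (t + 1)·t^(s-1) joins the sum
for t in [3/2, 2): the term is ∫ (t + 3)·t^(s-1)
the [2, ∞) slice contributes ∫ exp(-t)·t^(s-1) dt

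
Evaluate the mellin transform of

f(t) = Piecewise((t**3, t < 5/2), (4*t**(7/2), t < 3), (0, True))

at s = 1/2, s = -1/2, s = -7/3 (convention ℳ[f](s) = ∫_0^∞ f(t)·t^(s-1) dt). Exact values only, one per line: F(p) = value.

F(1/2) = 125*sqrt(10)/56 + 671/16
F(-1/2) = 5*sqrt(10)/4 + 91/6
F(-7/3) = -30*2**(5/6)*5**(1/6)/7 + 3*2**(1/3)*5**(2/3)/4 + 72*3**(1/6)/7

f breaks at 5/2 into 2 integrals to sum
between 0 and 5/2 the integrand is t**3·t^(s-1)
piece [5/2, 3): integrate 4*t**(7/2) against the kernel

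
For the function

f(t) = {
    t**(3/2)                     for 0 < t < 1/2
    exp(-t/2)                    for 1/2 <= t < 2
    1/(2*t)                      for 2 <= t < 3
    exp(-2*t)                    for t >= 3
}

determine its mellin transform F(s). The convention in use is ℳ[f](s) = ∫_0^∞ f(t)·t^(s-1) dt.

(12*24**s*(s - 1)*(2*s + 3)*uppergamma(s, 1/4) - 12*24**s*(s - 1)*(2*s + 3)*uppergamma(s, 1) - 3*24**s*(2*s + 3) + 2*36**s*(2*s + 3) + 12*6**s*(s - 1)*(2*s + 3)*uppergamma(s, 6) + 6*sqrt(2)*6**s*(s - 1))/(12*12**s*(s - 1)*(2*s + 3))
  Re(s) > -3/2

breakpoints 1/2, 2, 3: one integral from each of the 4 segments
on [0, 1/2): add ∫ t**(3/2)·t^(s-1) dt
over [1/2, 2), the kernel integral of exp(-t/2) enters the sum
∫ 1/(2*t)·t^(s-1) over [2, 3)
for t in [3, ∞): the term is ∫ exp(-2*t)·t^(s-1)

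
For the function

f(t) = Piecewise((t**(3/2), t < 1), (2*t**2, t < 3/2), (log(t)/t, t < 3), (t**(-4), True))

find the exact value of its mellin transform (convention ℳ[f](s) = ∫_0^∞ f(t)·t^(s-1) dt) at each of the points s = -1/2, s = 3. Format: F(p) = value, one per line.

F(-1/2) = -1/3 - 4*sqrt(6)*log(2)/27 - 2*sqrt(3)*log(3)/27 - 106*sqrt(3)/2187 + 4*sqrt(6)*log(3)/27 + 89*sqrt(6)/81
F(3) = 9*log(2)/8 + 271/180 + 27*log(3)/8

decompose at 1, 3/2, 3; ℳ[f](s) sums the 4 pieces' integrals
the [0, 1) slice contributes ∫ t**(3/2)·t^(s-1) dt
∫ over [1, 3/2) of 2*t**2·t^(s-1) joins the sum
for t in [3/2, 3): the term is ∫ log(t)/t·t^(s-1)
[3, ∞) adds the kernel integral of t**(-4)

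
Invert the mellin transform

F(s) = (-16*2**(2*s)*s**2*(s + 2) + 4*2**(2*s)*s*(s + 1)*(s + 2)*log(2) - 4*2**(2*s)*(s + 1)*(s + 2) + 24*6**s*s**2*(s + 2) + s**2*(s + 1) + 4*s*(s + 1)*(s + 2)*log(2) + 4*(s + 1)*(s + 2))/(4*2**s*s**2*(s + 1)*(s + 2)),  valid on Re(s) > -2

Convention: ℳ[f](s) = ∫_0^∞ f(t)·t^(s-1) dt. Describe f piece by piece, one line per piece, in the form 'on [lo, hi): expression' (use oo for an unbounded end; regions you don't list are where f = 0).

on [0, 1/2): t**2
on [1/2, 2): log(t)
on [2, 3): 2*t

cuts at 1/2, 2: linearity sums the 3 kernel integrals
over [0, 1/2), the kernel integral of t**2 enters the sum
for t in [1/2, 2): the term is ∫ log(t)·t^(s-1)
∫ 2*t·t^(s-1) over [2, 3)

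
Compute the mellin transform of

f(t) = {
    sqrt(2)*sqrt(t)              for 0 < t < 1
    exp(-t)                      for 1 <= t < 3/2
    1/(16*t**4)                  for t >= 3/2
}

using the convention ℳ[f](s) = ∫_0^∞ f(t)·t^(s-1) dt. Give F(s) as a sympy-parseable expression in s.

(2**s*(s - 4)*(2*s + 1)*uppergamma(s, 1) - 2**s*(s - 4)*(2*s + 1)*uppergamma(s, 3/2) + 2*2**(s + 1/2)*(s - 4) - 3**s*(2*s + 1)/81)/(2**s*(s - 4)*(2*s + 1))
  -1/2 < Re(s) < 4

remove the common scale on t first: sqrt(t) on [0, 2); exp(-t/2) on [2, 3); t**(-4) on [3, ∞)
f breaks at 1, 3/2 into 3 integrals to sum
on [0, 1) integrate f = sqrt(2)*sqrt(t) against the kernel
[1, 3/2) adds the kernel integral of exp(-t)
on [3/2, ∞): add ∫ 1/(16*t**4)·t^(s-1) dt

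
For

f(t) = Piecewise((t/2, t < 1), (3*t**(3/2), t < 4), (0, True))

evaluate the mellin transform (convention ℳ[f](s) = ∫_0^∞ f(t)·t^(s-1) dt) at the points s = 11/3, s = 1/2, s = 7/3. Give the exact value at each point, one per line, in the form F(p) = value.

slice at 1, transform all 2 pieces, and sum them
segment [0, 1) carries t/2; integrate it
[1, 4) adds the kernel integral of 3*t**(3/2)

F(11/3) = -411/868 + 18432*2**(1/3)/31
F(1/2) = 137/6
F(7/3) = -291/460 + 2304*2**(2/3)/23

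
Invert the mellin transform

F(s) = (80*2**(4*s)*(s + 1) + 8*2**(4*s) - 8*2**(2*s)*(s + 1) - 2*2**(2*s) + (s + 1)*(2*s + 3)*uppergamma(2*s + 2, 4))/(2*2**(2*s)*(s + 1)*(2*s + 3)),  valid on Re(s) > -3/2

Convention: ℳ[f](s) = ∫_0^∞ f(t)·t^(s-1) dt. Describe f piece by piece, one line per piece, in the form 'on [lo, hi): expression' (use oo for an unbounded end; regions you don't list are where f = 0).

peel off the power substitution: t**3 on [0, 1); t**2*(2*t + 1) on [1, 2); t**2*exp(-2*t) on [2, ∞)
strip the shared t-power: t on [0, 1); 2*t + 1 on [1, 2); exp(-2*t) on [2, ∞)
treat the 3 regions marked off by 1, 4 separately and sum
segment 0 to 1 holds t**(3/2); add its integral
∫ over [1, 4) of t*(2*sqrt(t) + 1)·t^(s-1) joins the sum
∫ over [4, ∞) of t*exp(-2*sqrt(t))·t^(s-1) joins the sum

on [0, 1): t**(3/2)
on [1, 4): t*(2*sqrt(t) + 1)
on [4, oo): t*exp(-2*sqrt(t))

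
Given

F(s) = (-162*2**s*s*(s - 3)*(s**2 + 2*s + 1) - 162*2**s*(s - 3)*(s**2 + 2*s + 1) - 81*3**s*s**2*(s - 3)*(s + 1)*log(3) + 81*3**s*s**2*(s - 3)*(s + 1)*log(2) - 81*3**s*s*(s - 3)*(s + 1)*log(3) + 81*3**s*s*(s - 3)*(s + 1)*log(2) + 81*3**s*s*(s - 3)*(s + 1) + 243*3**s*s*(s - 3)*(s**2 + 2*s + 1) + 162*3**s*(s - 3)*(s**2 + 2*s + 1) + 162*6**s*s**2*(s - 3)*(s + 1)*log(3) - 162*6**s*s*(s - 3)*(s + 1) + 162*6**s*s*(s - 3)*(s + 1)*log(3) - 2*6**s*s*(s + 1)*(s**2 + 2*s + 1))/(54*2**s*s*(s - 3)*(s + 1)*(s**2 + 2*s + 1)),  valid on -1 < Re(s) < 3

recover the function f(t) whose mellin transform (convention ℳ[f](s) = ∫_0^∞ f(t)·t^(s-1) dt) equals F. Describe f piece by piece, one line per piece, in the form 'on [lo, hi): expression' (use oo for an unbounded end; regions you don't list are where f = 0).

on [0, 1): t
on [1, 3/2): t + 3
on [3/2, 3): t*log(t)
on [3, oo): t**(-3)

decompose at 1, 3/2, 3; ℳ[f](s) sums the 4 pieces' integrals
∫ over [0, 1) of t·t^(s-1) joins the sum
the [1, 3/2) slice contributes ∫ (t + 3)·t^(s-1) dt
for t in [3/2, 3): the term is ∫ t*log(t)·t^(s-1)
the [3, ∞) slice contributes ∫ t**(-3)·t^(s-1) dt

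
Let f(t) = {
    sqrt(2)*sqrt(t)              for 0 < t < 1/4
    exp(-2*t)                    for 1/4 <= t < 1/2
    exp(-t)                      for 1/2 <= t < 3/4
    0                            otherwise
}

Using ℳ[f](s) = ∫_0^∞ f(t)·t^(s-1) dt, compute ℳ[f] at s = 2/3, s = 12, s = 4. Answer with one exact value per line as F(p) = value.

F(2/3) = -uppergamma(2/3, 3/4) - 2**(1/3)*uppergamma(2/3, 1)/2 + 3*2**(1/6)/14 + 2**(1/3)*uppergamma(2/3, 1/2)/2 + uppergamma(2/3, 1/2)
F(12) = -354434904271143*exp(-3/4)/4194304 - 13563139*exp(-1)/512 + sqrt(2)/419430400 + 552203144321471*exp(-1/2)/8388608
F(4) = -807*exp(-3/4)/64 - exp(-1) + sqrt(2)/2304 + 1343*exp(-1/2)/128

the common scale on t comes off first: sqrt(t) on [0, 1/2); exp(-t) on [1/2, 1); exp(-t/2) on [1, 3/2)
the 3 pieces separated at 1/4, 1/2 each add one integral
between 0 and 1/4 the integrand is sqrt(2)*sqrt(t)·t^(s-1)
segment 1/4 to 1/2 holds exp(-2*t); add its integral
∫ over [1/2, 3/4) of exp(-t)·t^(s-1) joins the sum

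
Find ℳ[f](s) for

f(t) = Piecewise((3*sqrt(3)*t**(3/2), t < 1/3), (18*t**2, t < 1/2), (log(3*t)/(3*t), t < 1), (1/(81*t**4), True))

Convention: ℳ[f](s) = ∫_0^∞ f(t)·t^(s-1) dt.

(324*2**s*(s - 4)*(s + 2)*(s**2 - 2*s + 1) - 324*2**s*(s - 4)*(2*s + 3)*(s**2 - 2*s + 1) - 108*3**s*s*(s - 4)*(s + 2)*(2*s + 3)*log(3) + 108*3**s*s*(s - 4)*(s + 2)*(2*s + 3)*log(2) - 108*3**s*(s - 4)*(s + 2)*(2*s + 3)*log(2) + 108*3**s*(s - 4)*(s + 2)*(2*s + 3) + 108*3**s*(s - 4)*(s + 2)*(2*s + 3)*log(3) + 729*3**s*(s - 4)*(2*s + 3)*(s**2 - 2*s + 1) + 54*6**s*s*(s - 4)*(s + 2)*(2*s + 3)*log(3) - 54*6**s*(s - 4)*(s + 2)*(2*s + 3)*log(3) - 54*6**s*(s - 4)*(s + 2)*(2*s + 3) - 2*6**s*(s + 2)*(2*s + 3)*(s**2 - 2*s + 1))/(162*6**s*(s - 4)*(s + 2)*(2*s + 3)*(s**2 - 2*s + 1))
  -3/2 < Re(s) < 4

remove the common scale on t first: t**(3/2) on [0, 1); 2*t**2 on [1, 3/2); log(t)/t on [3/2, 3); …
the 4 pieces separated at 1/3, 1/2, 1 each add one integral
on [0, 1/3): add ∫ 3*sqrt(3)*t**(3/2)·t^(s-1) dt
on [1/3, 1/2) integrate f = 18*t**2 against the kernel
over [1/2, 1), the kernel integral of log(3*t)/(3*t) enters the sum
on [1, ∞) integrate f = 1/(81*t**4) against the kernel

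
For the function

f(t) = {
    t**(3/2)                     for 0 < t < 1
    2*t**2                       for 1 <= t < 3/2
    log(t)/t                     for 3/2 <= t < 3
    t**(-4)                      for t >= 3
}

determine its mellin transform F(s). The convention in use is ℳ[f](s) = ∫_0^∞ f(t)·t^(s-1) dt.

(324*2**s*(s - 4)*(s + 2)*(s**2 - 2*s + 1) - 324*2**s*(s - 4)*(2*s + 3)*(s**2 - 2*s + 1) - 108*3**s*s*(s - 4)*(s + 2)*(2*s + 3)*log(3) + 108*3**s*s*(s - 4)*(s + 2)*(2*s + 3)*log(2) - 108*3**s*(s - 4)*(s + 2)*(2*s + 3)*log(2) + 108*3**s*(s - 4)*(s + 2)*(2*s + 3) + 108*3**s*(s - 4)*(s + 2)*(2*s + 3)*log(3) + 729*3**s*(s - 4)*(2*s + 3)*(s**2 - 2*s + 1) + 54*6**s*s*(s - 4)*(s + 2)*(2*s + 3)*log(3) - 54*6**s*(s - 4)*(s + 2)*(2*s + 3)*log(3) - 54*6**s*(s - 4)*(s + 2)*(2*s + 3) - 2*6**s*(s + 2)*(2*s + 3)*(s**2 - 2*s + 1))/(162*2**s*(s - 4)*(s + 2)*(2*s + 3)*(s**2 - 2*s + 1))
  -3/2 < Re(s) < 4

integrate the 4 segments split at 1, 3/2, 3, then add the results
on [0, 1): add ∫ t**(3/2)·t^(s-1) dt
for t in [1, 3/2): the term is ∫ 2*t**2·t^(s-1)
[3/2, 3) adds the kernel integral of log(t)/t
[3, ∞) adds the kernel integral of t**(-4)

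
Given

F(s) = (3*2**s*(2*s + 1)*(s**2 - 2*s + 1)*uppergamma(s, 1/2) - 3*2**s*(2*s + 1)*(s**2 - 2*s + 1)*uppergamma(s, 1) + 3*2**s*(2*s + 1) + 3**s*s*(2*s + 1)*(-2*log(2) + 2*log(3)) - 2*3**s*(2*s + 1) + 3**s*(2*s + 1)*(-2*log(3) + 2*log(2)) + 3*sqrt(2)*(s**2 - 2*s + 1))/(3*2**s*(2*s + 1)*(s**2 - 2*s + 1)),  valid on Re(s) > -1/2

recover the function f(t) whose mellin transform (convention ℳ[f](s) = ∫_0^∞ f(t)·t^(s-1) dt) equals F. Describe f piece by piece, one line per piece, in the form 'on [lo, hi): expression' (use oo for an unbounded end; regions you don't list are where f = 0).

the 3 pieces separated at 1/2, 1 each add one integral
on [0, 1/2) integrate f = sqrt(t) against the kernel
over [1/2, 1), the kernel integral of exp(-t) enters the sum
on [1, 3/2) integrate f = log(t)/t against the kernel

on [0, 1/2): sqrt(t)
on [1/2, 1): exp(-t)
on [1, 3/2): log(t)/t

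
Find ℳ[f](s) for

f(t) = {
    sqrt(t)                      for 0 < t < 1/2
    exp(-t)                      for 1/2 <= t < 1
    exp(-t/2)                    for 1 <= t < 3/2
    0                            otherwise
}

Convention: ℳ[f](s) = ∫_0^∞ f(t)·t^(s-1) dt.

(2**s*(2*s + 1)*uppergamma(s, 1/2) - 2**s*(2*s + 1)*uppergamma(s, 1) + 4**s*(2*s + 1)*uppergamma(s, 1/2) - 4**s*(2*s + 1)*uppergamma(s, 3/4) + sqrt(2))/(2**s*(2*s + 1))
  Re(s) > -1/2

treat the 3 regions marked off by 1/2, 1 separately and sum
segment [0, 1/2) carries sqrt(t); integrate it
for t in [1/2, 1): the term is ∫ exp(-t)·t^(s-1)
between 1 and 3/2 the integrand is exp(-t/2)·t^(s-1)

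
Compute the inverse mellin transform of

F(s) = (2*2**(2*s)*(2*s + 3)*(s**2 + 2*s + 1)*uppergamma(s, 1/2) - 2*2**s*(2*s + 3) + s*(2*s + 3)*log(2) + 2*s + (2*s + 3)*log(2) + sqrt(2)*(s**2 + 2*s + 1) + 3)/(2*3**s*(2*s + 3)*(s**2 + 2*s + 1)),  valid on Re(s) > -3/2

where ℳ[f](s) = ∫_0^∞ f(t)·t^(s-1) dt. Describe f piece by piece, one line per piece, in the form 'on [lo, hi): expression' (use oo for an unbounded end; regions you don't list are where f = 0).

on [0, 1/3): 3*sqrt(6)*t**(3/2)/4
on [1/3, 2/3): 3*t*log(3*t/2)/2
on [2/3, oo): exp(-3*t/4)

reversing the common scale on t: t**(3/2) on [0, 1/2); t*log(t) on [1/2, 1); exp(-t/2) on [1, ∞)
integrate the 3 segments split at 1/3, 2/3, then add the results
between 0 and 1/3 the integrand is 3*sqrt(6)*t**(3/2)/4·t^(s-1)
piece [1/3, 2/3): integrate 3*t*log(3*t/2)/2 against the kernel
segment 2/3 to ∞ holds exp(-3*t/4); add its integral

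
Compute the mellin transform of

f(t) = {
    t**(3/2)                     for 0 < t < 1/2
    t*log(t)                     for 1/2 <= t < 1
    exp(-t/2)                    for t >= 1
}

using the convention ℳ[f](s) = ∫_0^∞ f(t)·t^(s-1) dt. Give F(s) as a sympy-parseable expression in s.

cuts at 1/2, 1: linearity sums the 3 kernel integrals
over [0, 1/2), the kernel integral of t**(3/2) enters the sum
segment 1/2 to 1 holds t*log(t); add its integral
segment 1 to ∞ holds exp(-t/2); add its integral

(2*2**(2*s)*(2*s + 3)*(s**2 + 2*s + 1)*uppergamma(s, 1/2) - 2*2**s*(2*s + 3) + s*(2*s + 3)*log(2) + 2*s + (2*s + 3)*log(2) + sqrt(2)*(s**2 + 2*s + 1) + 3)/(2*2**s*(2*s + 3)*(s**2 + 2*s + 1))
  Re(s) > -3/2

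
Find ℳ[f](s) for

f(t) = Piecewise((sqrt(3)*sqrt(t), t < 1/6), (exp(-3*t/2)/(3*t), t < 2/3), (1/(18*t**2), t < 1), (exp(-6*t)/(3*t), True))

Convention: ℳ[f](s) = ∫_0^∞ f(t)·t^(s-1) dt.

remove the common scale on t first: sqrt(t) on [0, 1/2); exp(-t/2)/t on [1/2, 2); 1/(2*t**2) on [2, 3); …
invert the shared t-power to get t**(3/2) on [0, 1/2); exp(-t/2) on [1/2, 2); 1/(2*t) on [2, 3); …
linearity at 1/6, 2/3, 1 turns ℳ[f](s) into 4 summed integrals
over [0, 1/6), the kernel integral of sqrt(3)*sqrt(t) enters the sum
segment 1/6 to 2/3 holds exp(-3*t/2)/(3*t); add its integral
the [2/3, 1) slice contributes ∫ 1/(18*t**2)·t^(s-1) dt
on [1, ∞) integrate f = exp(-6*t)/(3*t) against the kernel

(18*24**s*(s - 2)*(2*s + 1)*uppergamma(s - 1, 1/4) - 18*24**s*(s - 2)*(2*s + 1)*uppergamma(s - 1, 1) - 9*24**s*(2*s + 1)/2 + 2*36**s*(2*s + 1) + 72*6**s*(s - 2)*(2*s + 1)*uppergamma(s - 1, 6) + 36*sqrt(2)*6**s*(s - 2))/(36*6**(2*s)*(s - 2)*(2*s + 1))
  Re(s) > -1/2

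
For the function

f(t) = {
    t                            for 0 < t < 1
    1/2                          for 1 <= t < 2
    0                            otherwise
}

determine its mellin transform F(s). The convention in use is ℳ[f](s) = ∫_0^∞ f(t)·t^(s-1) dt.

(2**s*(s + 1) + s - 1)/(2*s*(s + 1))
  Re(s) > -1

along the cuts 1, ℳ[f](s) splits into 2 integrals
between 0 and 1 the integrand is t·t^(s-1)
segment [1, 2) carries 1/2; integrate it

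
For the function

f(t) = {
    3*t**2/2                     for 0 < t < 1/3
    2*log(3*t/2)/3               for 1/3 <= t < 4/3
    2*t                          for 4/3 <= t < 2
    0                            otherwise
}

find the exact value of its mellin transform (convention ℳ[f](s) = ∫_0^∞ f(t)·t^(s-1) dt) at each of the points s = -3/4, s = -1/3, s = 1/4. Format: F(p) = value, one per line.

F(-3/4) = 2*3**(3/4)*(-200*sqrt(2) - log(2**(15*sqrt(2) + 60)) + 89 + 180*6**(1/4))/135
F(-1/3) = 3**(1/3)*(-50*2**(1/3) - log(2**(10*2**(1/3) + 20)) + 10*6**(2/3) + 61)/10
F(1/4) = 2*3**(3/4)*(-864*sqrt(2) + log(2**(180 + 180*sqrt(2))) + 216*6**(1/4) + 725)/405

remove the shared t-power first: 3*t/2 on [0, 1/3); 2*log(3*t/2)/(3*t) on [1/3, 4/3); 2 on [4/3, 2)
peel off the common scale on t: t on [0, 1/2); log(t)/t on [1/2, 2); 2 on [2, 3)
invert the shared t-power to get t**2 on [0, 1/2); log(t) on [1/2, 2); 2*t on [2, 3)
summing 3 kernel integrals split by 1/3, 4/3 yields ℳ[f](s)
∫ over [0, 1/3) of 3*t**2/2·t^(s-1) joins the sum
piece [1/3, 4/3): integrate 2*log(3*t/2)/3 against the kernel
on [4/3, 2) integrate f = 2*t against the kernel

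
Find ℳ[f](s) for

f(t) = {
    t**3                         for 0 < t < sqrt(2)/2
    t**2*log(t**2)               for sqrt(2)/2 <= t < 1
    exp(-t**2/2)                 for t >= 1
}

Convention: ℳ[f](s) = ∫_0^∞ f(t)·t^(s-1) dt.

(-2*2**(s/2)*(s + 3) + 2*2**s*(s + 3)*(s**2/4 + s + 1)*uppergamma(s/2, 1/2) + s*(s + 3)*log(2)/2 + s + (s + 3)*log(2) + sqrt(2)*(s**2/4 + s + 1) + 3)/(4*2**(s/2)*(s + 3)*(s**2/4 + s + 1))
  Re(s) > -3

remove the power substitution first: t**(3/2) on [0, 1/2); t*log(t) on [1/2, 1); exp(-t/2) on [1, ∞)
the 3 pieces separated at sqrt(2)/2, 1 each add one integral
the [0, sqrt(2)/2) slice contributes ∫ t**3·t^(s-1) dt
on [sqrt(2)/2, 1) integrate f = t**2*log(t**2) against the kernel
piece [1, ∞): integrate exp(-t**2/2) against the kernel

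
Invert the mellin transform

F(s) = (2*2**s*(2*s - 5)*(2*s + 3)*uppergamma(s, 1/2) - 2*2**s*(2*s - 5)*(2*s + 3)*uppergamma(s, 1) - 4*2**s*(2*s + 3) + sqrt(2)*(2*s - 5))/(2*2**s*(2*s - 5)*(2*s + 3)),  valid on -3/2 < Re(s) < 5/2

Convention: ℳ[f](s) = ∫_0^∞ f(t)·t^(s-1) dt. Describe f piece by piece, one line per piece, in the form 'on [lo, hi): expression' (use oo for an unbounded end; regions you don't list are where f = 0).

along the cuts 1/2, 1, ℳ[f](s) splits into 3 integrals
∫ t**(3/2)·t^(s-1) over [0, 1/2)
on [1/2, 1) integrate f = exp(-t) against the kernel
between 1 and ∞ the integrand is t**(-5/2)·t^(s-1)

on [0, 1/2): t**(3/2)
on [1/2, 1): exp(-t)
on [1, oo): t**(-5/2)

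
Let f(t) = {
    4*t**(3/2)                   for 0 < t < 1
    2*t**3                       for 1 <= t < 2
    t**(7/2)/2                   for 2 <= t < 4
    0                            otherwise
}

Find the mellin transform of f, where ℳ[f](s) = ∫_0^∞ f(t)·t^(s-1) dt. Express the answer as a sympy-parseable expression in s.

2*(64*2**(2*s)*(s + 3)*(2*s + 3) + 8*2**s*(2*s + 3)*(2*s + 7) - 4*2**(s + 1/2)*(s + 3)*(2*s + 3) + 4*(s + 3)*(2*s + 7) - (2*s + 3)*(2*s + 7))/((s + 3)*(2*s + 3)*(2*s + 7))
  Re(s) > -3/2

linearity at 1, 2 turns ℳ[f](s) into 3 summed integrals
∫ 4*t**(3/2)·t^(s-1) over [0, 1)
segment 1 to 2 holds 2*t**3; add its integral
for t in [2, 4): the term is ∫ t**(7/2)/2·t^(s-1)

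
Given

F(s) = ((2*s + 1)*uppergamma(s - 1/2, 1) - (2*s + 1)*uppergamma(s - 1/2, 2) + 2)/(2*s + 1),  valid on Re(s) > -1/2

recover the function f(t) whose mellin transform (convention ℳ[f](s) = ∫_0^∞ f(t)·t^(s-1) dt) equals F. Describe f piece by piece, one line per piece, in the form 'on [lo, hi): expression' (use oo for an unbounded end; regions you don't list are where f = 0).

the shared t-power comes off first: t**(3/2) on [0, 1); sqrt(t)*exp(-t) on [1, 2)
back out the shared t-power: t on [0, 1); exp(-t) on [1, 2)
cuts at 1: linearity sums the 2 kernel integrals
on [0, 1) integrate f = sqrt(t) against the kernel
on [1, 2): add ∫ exp(-t)/sqrt(t)·t^(s-1) dt

on [0, 1): sqrt(t)
on [1, 2): exp(-t)/sqrt(t)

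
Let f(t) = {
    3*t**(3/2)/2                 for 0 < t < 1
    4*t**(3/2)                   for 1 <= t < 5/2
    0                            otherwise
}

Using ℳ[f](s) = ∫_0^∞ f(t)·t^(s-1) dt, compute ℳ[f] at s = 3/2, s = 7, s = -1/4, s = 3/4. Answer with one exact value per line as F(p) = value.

linearity at 1 turns ℳ[f](s) into 2 summed integrals
segment [0, 1) carries 3*t**(3/2)/2; integrate it
piece [1, 5/2): integrate 4*t**(3/2) against the kernel

F(3/2) = 20
F(7) = -5/17 + 390625*sqrt(10)/1088
F(-1/4) = -2 + 4*2**(3/4)*5**(1/4)
F(3/4) = -10/9 + 50*2**(3/4)*5**(1/4)/9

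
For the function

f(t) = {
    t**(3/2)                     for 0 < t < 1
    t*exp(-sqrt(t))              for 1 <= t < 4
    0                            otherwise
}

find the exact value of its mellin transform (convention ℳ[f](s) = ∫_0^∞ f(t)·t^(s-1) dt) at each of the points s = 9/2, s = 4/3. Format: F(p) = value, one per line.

F(9/2) = -53626368*exp(-2) + 1/6 + 19728202*exp(-1)
F(4/3) = -2*uppergamma(14/3, 2) + 6/17 + 2*uppergamma(14/3, 1)

peel off the power substitution: t**3 on [0, 1); t**2*exp(-t) on [1, 2)
invert the shared t-power to get t on [0, 1); exp(-t) on [1, 2)
summing 2 kernel integrals split by 1 yields ℳ[f](s)
on [0, 1) integrate f = t**(3/2) against the kernel
[1, 4) adds the kernel integral of t*exp(-sqrt(t))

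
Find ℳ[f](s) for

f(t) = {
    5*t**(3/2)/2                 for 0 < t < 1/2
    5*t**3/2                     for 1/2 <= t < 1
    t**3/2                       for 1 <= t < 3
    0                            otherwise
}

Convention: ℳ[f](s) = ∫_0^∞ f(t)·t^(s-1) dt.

treat the 3 regions marked off by 1/2, 1 separately and sum
over [0, 1/2), the kernel integral of 5*t**(3/2)/2 enters the sum
on [1/2, 1): add ∫ 5*t**3/2·t^(s-1) dt
on [1, 3): add ∫ t**3/2·t^(s-1) dt

(20*2**(1/2 - s)*(s + 3) + 216*3**s*(2*s + 3) + 64*s + 96 - 5*(2*s + 3)/2**s)/(16*(s + 3)*(2*s + 3))
  Re(s) > -3/2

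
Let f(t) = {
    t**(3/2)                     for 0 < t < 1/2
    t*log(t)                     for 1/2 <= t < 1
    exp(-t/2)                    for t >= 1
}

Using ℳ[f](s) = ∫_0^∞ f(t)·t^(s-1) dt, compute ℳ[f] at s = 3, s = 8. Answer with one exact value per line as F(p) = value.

F(3) = -15/256 + sqrt(2)/144 + log(2)/64 + 26*exp(-1/2)
F(8) = -511/41472 + sqrt(2)/9728 + log(2)/4608 + 2127246*exp(-1/2)

along the cuts 1/2, 1, ℳ[f](s) splits into 3 integrals
on [0, 1/2) integrate f = t**(3/2) against the kernel
the [1/2, 1) slice contributes ∫ t*log(t)·t^(s-1) dt
on [1, ∞): add ∫ exp(-t/2)·t^(s-1) dt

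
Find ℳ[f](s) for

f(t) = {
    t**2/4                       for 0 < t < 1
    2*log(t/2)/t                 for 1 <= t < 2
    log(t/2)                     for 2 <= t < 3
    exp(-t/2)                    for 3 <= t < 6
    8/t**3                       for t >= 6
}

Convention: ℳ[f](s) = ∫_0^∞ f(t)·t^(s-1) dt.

(108*2**s*s**2*(s - 3)*(s + 2)*(s**2 - 2*s + 1)*uppergamma(s, 3/2) - 108*2**s*s**2*(s - 3)*(s + 2)*(s**2 - 2*s + 1)*uppergamma(s, 3) - 108*2**s*s**2*(s - 3)*(s + 2) + 108*2**s*(s - 3)*(s + 2)*(s**2 - 2*s + 1) - 108*3**s*s*(s - 3)*(s + 2)*(s**2 - 2*s + 1)*log(2) + 108*3**s*s*(s - 3)*(s + 2)*(s**2 - 2*s + 1)*log(3) - 108*3**s*(s - 3)*(s + 2)*(s**2 - 2*s + 1) - 4*6**s*s**2*(s + 2)*(s**2 - 2*s + 1) + 216*s**3*(s - 3)*(s + 2)*log(2) - 216*s**2*(s - 3)*(s + 2)*log(2) + 216*s**2*(s - 3)*(s + 2) + 27*s**2*(s - 3)*(s**2 - 2*s + 1))/(108*s**2*(s - 3)*(s + 2)*(s**2 - 2*s + 1))
  -2 < Re(s) < 3

invert the common scale on t to get t**2 on [0, 1/2); log(t)/t on [1/2, 1); log(t) on [1, 3/2); …
linearity at 1, 2, 3, 6 turns ℳ[f](s) into 5 summed integrals
segment [0, 1) carries t**2/4; integrate it
segment 1 to 2 holds 2*log(t/2)/t; add its integral
for t in [2, 3): the term is ∫ log(t/2)·t^(s-1)
∫ over [3, 6) of exp(-t/2)·t^(s-1) joins the sum
piece [6, ∞): integrate 8/t**3 against the kernel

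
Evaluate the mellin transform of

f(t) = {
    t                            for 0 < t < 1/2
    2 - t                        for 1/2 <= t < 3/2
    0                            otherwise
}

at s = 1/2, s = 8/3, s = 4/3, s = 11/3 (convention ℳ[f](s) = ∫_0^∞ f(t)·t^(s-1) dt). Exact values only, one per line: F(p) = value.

along the cuts 1/2, ℳ[f](s) splits into 2 integrals
piece [0, 1/2): integrate t against the kernel
for t in [1/2, 3/2): the term is ∫ (2 - t)·t^(s-1)

F(1/2) = sqrt(2)*(-10 + 9*sqrt(3))/6
F(8/3) = 3*2**(1/3)*(-7 + 45*3**(2/3))/352
F(4/3) = 3*2**(2/3)*(-5 + 12*3**(1/3))/56
F(11/3) = 3*2**(1/3)*(-34 + 621*3**(2/3))/4928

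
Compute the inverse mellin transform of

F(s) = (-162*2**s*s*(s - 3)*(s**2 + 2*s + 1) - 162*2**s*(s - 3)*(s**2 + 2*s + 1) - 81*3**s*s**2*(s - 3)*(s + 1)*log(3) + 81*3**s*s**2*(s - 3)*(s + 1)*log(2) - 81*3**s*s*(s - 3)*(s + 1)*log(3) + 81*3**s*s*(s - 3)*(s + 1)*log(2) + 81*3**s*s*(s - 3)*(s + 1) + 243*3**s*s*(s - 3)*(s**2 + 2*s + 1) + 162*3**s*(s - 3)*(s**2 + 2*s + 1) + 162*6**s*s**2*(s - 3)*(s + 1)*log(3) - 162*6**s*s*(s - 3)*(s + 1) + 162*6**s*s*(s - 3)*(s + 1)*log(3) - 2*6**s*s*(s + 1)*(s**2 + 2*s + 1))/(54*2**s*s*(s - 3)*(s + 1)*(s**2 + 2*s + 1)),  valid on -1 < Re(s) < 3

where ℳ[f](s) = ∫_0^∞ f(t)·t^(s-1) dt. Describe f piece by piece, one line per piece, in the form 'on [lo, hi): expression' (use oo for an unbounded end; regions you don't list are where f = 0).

on [0, 1): t
on [1, 3/2): t + 3
on [3/2, 3): t*log(t)
on [3, oo): t**(-3)

the 4 pieces separated at 1, 3/2, 3 each add one integral
piece [0, 1): integrate t against the kernel
∫ over [1, 3/2) of (t + 3)·t^(s-1) joins the sum
for t in [3/2, 3): the term is ∫ t*log(t)·t^(s-1)
∫ over [3, ∞) of t**(-3)·t^(s-1) joins the sum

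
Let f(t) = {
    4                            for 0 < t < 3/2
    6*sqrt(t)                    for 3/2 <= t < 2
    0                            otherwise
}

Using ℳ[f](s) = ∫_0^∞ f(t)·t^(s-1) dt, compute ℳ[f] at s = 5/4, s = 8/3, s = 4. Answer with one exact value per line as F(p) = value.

along the cuts 3/2, ℳ[f](s) splits into 2 integrals
between 0 and 3/2 the integrand is 4·t^(s-1)
segment [3/2, 2) carries 6*sqrt(t); integrate it

F(5/4) = 6*2**(1/4)*(-15*3**(3/4) + 14*sqrt(2)*3**(1/4) + 40*sqrt(2))/35
F(8/3) = -243*2**(5/6)*3**(1/6)/76 + 27*2**(1/3)*3**(2/3)/16 + 288*2**(1/6)/19
F(4) = -27*sqrt(6)/8 + 81/16 + 64*sqrt(2)/3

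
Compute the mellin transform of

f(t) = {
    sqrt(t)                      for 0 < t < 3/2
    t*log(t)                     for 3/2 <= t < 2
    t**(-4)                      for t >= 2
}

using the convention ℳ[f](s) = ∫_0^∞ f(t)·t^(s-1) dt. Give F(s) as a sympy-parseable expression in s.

(-32*2**(2*s)*(s - 4)*(2*s + 1) + 3**s*s*(s - 4)*(2*s + 1)*(-24*log(3) + 24*log(2)) + 3**s*(s - 4)*(2*s + 1)*(-24*log(3) + 24*log(2)) + 24*3**s*(s - 4)*(2*s + 1) + 16*3**s*sqrt(6)*(s - 4)*(s**2 + 2*s + 1) + 32*4**s*s*(s - 4)*(2*s + 1)*log(2) + 32*4**s*(s - 4)*(2*s + 1)*log(2) - 4**s*(2*s + 1)*(s**2 + 2*s + 1))/(16*2**s*(s - 4)*(2*s + 1)*(s**2 + 2*s + 1))
  -1/2 < Re(s) < 4

breakpoints 3/2, 2: one integral from each of the 3 segments
∫ over [0, 3/2) of sqrt(t)·t^(s-1) joins the sum
between 3/2 and 2 the integrand is t*log(t)·t^(s-1)
on [2, ∞): add ∫ t**(-4)·t^(s-1) dt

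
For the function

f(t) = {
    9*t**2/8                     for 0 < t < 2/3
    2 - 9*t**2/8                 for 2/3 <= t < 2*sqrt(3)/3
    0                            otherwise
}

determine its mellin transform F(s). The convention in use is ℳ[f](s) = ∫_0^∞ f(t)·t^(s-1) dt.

(3**(s/2)*s/2 + 4*3**(s/2) - s - 4)/(2*(3/2)**s*s*(s/2 + 1))
  Re(s) > -2

peel off the common scale on t: t**2/2 on [0, 1); 2 - t**2/2 on [1, sqrt(3))
back out the power substitution: t/2 on [0, 1); 2 - t/2 on [1, 3)
the common scale on t comes off first: t on [0, 1/2); 2 - t on [1/2, 3/2)
the 2 pieces separated at 2/3 each add one integral
the [0, 2/3) slice contributes ∫ 9*t**2/8·t^(s-1) dt
over [2/3, 2*sqrt(3)/3), the kernel integral of (2 - 9*t**2/8) enters the sum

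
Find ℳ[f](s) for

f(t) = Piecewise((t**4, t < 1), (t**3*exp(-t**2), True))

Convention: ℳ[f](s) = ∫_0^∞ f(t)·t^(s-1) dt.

reversing the shared t-power: t**5 on [0, 1); t**4*exp(-t**2) on [1, ∞)
back out the power substitution: t**(5/2) on [0, 1); t**2*exp(-t) on [1, ∞)
the shared t-power comes off first: sqrt(t) on [0, 1); exp(-t) on [1, ∞)
decompose at 1; ℳ[f](s) sums the 2 pieces' integrals
over [0, 1), the kernel integral of t**4 enters the sum
segment 1 to ∞ holds t**3*exp(-t**2); add its integral

((s + 4)*uppergamma(s/2 + 3/2, 1)/2 + 1)/(s + 4)
  Re(s) > -4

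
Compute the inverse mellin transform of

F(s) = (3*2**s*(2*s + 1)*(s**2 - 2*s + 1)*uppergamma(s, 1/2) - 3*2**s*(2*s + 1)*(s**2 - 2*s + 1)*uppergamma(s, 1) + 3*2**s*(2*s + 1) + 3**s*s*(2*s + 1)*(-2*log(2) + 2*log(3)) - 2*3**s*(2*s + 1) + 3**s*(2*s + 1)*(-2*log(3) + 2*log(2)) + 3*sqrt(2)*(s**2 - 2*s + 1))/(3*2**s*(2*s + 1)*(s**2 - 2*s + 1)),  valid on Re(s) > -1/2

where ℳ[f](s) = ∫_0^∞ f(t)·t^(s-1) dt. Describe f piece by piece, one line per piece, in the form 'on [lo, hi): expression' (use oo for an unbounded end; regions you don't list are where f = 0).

on [0, 1/2): sqrt(t)
on [1/2, 1): exp(-t)
on [1, 3/2): log(t)/t

along the cuts 1/2, 1, ℳ[f](s) splits into 3 integrals
over [0, 1/2), the kernel integral of sqrt(t) enters the sum
the [1/2, 1) slice contributes ∫ exp(-t)·t^(s-1) dt
for t in [1, 3/2): the term is ∫ log(t)/t·t^(s-1)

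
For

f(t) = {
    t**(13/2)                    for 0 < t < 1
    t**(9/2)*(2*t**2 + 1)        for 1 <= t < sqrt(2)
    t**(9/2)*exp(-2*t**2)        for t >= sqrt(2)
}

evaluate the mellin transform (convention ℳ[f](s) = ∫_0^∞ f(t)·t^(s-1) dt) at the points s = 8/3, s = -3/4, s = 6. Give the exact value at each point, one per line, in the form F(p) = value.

F(8/3) = -588/2365 + 2**(5/12)*uppergamma(43/12, 4)/32 + 10896*2**(7/12)/2365
F(-3/4) = -152/345 + 2**(1/8)*uppergamma(15/8, 4)/8 + 664*2**(7/8)/345
F(6) = -92/525 + 2**(3/4)*uppergamma(21/4, 4)/128 + 6976*2**(1/4)/525

reversing the shared t-power: t**6 on [0, 1); t**4*(2*t**2 + 1) on [1, sqrt(2)); t**4*exp(-2*t**2) on [sqrt(2), ∞)
strip the power substitution: t**3 on [0, 1); t**2*(2*t + 1) on [1, 2); t**2*exp(-2*t) on [2, ∞)
remove the shared t-power first: t on [0, 1); 2*t + 1 on [1, 2); exp(-2*t) on [2, ∞)
integrate the 3 segments split at 1, sqrt(2), then add the results
piece [0, 1): integrate t**(13/2) against the kernel
segment 1 to sqrt(2) holds t**(9/2)*(2*t**2 + 1); add its integral
∫ t**(9/2)*exp(-2*t**2)·t^(s-1) over [sqrt(2), ∞)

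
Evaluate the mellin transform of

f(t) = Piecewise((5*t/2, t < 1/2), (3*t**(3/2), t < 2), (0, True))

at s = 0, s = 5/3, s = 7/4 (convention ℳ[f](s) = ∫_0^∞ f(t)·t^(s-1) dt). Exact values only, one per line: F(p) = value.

F(0) = 5/4 + 7*sqrt(2)/2
F(5/3) = -9*2**(5/6)/152 + 15*2**(1/3)/128 + 144*2**(1/6)/19
F(7/4) = 2**(1/4)*(4289 - 33*sqrt(2))/572

cuts at 1/2: linearity sums the 2 kernel integrals
[0, 1/2) adds the kernel integral of 5*t/2
∫ over [1/2, 2) of 3*t**(3/2)·t^(s-1) joins the sum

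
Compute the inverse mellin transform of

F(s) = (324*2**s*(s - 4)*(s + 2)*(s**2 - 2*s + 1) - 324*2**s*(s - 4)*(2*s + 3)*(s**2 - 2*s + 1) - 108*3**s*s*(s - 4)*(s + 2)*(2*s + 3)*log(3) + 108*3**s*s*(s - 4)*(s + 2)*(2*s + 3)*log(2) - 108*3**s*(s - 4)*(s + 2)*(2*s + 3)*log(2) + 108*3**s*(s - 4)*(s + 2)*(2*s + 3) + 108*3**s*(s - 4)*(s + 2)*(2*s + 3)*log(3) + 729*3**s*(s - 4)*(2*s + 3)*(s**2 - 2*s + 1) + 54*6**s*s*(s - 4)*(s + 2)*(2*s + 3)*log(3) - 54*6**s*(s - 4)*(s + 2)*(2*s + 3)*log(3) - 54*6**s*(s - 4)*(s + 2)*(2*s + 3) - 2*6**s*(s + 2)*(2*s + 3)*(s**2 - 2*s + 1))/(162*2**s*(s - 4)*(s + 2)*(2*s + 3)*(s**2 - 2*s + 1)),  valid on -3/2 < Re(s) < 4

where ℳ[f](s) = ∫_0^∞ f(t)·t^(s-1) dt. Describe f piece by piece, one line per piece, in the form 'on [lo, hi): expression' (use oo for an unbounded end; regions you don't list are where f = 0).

f breaks at 1, 3/2, 3 into 4 integrals to sum
the [0, 1) slice contributes ∫ t**(3/2)·t^(s-1) dt
between 1 and 3/2 the integrand is 2*t**2·t^(s-1)
the [3/2, 3) slice contributes ∫ log(t)/t·t^(s-1) dt
piece [3, ∞): integrate t**(-4) against the kernel

on [0, 1): t**(3/2)
on [1, 3/2): 2*t**2
on [3/2, 3): log(t)/t
on [3, oo): t**(-4)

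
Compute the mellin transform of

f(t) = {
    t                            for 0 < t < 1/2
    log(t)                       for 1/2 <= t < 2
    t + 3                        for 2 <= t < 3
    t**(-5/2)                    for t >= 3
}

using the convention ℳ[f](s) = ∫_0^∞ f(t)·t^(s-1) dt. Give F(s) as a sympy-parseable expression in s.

the 4 pieces separated at 1/2, 2, 3 each add one integral
segment [0, 1/2) carries t; integrate it
on [1/2, 2): add ∫ log(t)·t^(s-1) dt
∫ (t + 3)·t^(s-1) over [2, 3)
between 3 and ∞ the integrand is t**(-5/2)·t^(s-1)

(-270*2**(2*s)*s**2*(2*s - 5) + 54*2**(2*s)*s*(s + 1)*(2*s - 5)*log(2) - 162*2**(2*s)*s*(2*s - 5) - 54*2**(2*s)*(s + 1)*(2*s - 5) - 4*sqrt(3)*6**s*s**2*(s + 1) + 324*6**s*s**2*(2*s - 5) + 162*6**s*s*(2*s - 5) + 27*s**2*(2*s - 5) + 54*s*(s + 1)*(2*s - 5)*log(2) + (2*s - 5)*(54*s + 54))/(54*2**s*s**2*(s + 1)*(2*s - 5))
  -1 < Re(s) < 5/2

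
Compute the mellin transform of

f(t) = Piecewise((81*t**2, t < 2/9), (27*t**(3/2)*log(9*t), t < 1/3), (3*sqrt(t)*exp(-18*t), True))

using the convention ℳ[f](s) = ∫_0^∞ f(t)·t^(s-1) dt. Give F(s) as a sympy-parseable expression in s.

back out the common scale on t: 9*t**2 on [0, 2/3); 3*sqrt(3)*t**(3/2)*log(3*t) on [2/3, 1); sqrt(3)*sqrt(t)*exp(-6*t) on [1, ∞)
undo the common scale on t: t**2 on [0, 2); t**(3/2)*log(t) on [2, 3); sqrt(t)*exp(-2*t) on [3, ∞)
the shared t-power comes off first: t**(3/2) on [0, 2); t*log(t) on [2, 3); exp(-2*t) on [3, ∞)
the 3 pieces separated at 2/9, 1/3 each add one integral
piece [0, 2/9): integrate 81*t**2 against the kernel
segment 2/9 to 1/3 holds 27*t**(3/2)*log(9*t); add its integral
on [1/3, ∞) integrate f = 3*sqrt(t)*exp(-18*t) against the kernel

6**(1/2 - s)*(-4*12**(s + 1/2)*(s + 2)*(2*s + 1)*log(2) - 8*12**(s + 1/2)*(s + 2)*log(2) + 8*12**(s + 1/2)*(s + 2) + 2*12**(s + 1/2)*sqrt(2)*(8*s + (2*s + 1)**2 + 8) + 6*18**(s + 1/2)*(s + 2)*(2*s + 1)*log(3) - 12*18**(s + 1/2)*(s + 2) + 12*18**(s + 1/2)*(s + 2)*log(3) + 3**(s + 1/2)*(s + 2)*(8*s + (2*s + 1)**2 + 8)*uppergamma(s + 1/2, 6))/(6*9**s*(s + 2)*(8*s + (2*s + 1)**2 + 8))
  Re(s) > -2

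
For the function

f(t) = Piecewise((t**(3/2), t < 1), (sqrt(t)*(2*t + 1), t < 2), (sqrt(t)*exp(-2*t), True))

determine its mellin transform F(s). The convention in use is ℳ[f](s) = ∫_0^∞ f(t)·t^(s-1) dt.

4**(-s - 1/2)*(2**(s + 1/2)*(s + 1/2)*(s + 3/2)*uppergamma(s + 1/2, 4) - 2*4**(s + 1/2)*(s + 1/2) - 4**(s + 1/2) + 5*8**(s + 1/2)*(s + 1/2) + 8**(s + 1/2))/((s + 1/2)*(s + 3/2))
  Re(s) > -3/2

invert the shared t-power to get t on [0, 1); 2*t + 1 on [1, 2); exp(-2*t) on [2, ∞)
treat the 3 regions marked off by 1, 2 separately and sum
segment [0, 1) carries t**(3/2); integrate it
on [1, 2) integrate f = sqrt(t)*(2*t + 1) against the kernel
piece [2, ∞): integrate sqrt(t)*exp(-2*t) against the kernel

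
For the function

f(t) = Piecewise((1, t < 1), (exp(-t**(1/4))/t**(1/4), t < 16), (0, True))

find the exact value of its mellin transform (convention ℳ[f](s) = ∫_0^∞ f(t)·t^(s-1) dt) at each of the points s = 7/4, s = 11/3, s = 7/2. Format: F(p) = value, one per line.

remove the power substitution first: 1 on [0, 1); exp(-sqrt(t))/sqrt(t) on [1, 4)
strip the power substitution: 1 on [0, 1); exp(-t)/t on [1, 2)
peel off the shared t-power: t on [0, 1); exp(-t) on [1, 2)
the 2 pieces separated at 1 each add one integral
the [0, 1) slice contributes ∫ 1·t^(s-1) dt
piece [1, 16): integrate exp(-t**(1/4))/t**(1/4) against the kernel

F(7/4) = -3488*exp(-2) + 4/7 + 1304*exp(-1)
F(11/3) = -4*uppergamma(41/3, 2) + 3/11 + 4*uppergamma(41/3, 1)
F(7/2) = -14157475840*exp(-2) + 2/7 + 5208245380*exp(-1)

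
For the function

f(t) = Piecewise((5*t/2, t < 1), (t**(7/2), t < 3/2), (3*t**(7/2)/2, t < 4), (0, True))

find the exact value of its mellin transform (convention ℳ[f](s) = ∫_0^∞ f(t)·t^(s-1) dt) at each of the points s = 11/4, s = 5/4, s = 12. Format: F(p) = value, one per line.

F(11/4) = -729*2**(3/4)*3**(1/4)/1600 + 38/75 + 24576*sqrt(2)/25
F(5/4) = -81*2**(1/4)*3**(3/4)/304 + 154/171 + 3072*sqrt(2)/19
F(12) = 167503724647/806 - 14348907*sqrt(6)/2031616

breakpoints 1, 3/2: one integral from each of the 3 segments
[0, 1) adds the kernel integral of 5*t/2
piece [1, 3/2): integrate t**(7/2) against the kernel
for t in [3/2, 4): the term is ∫ 3*t**(7/2)/2·t^(s-1)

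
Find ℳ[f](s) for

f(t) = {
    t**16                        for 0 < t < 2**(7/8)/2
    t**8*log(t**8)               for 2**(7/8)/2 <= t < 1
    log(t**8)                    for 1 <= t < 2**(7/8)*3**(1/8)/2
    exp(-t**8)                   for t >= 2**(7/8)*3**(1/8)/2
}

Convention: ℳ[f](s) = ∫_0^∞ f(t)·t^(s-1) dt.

reversing the power substitution: t**8 on [0, 2**(3/4)/2); t**4*log(t**4) on [2**(3/4)/2, 1); log(t**4) on [1, 2**(3/4)*3**(1/4)/2); …
reversing the power substitution: t**4 on [0, sqrt(2)/2); t**2*log(t**2) on [sqrt(2)/2, 1); log(t**2) on [1, sqrt(6)/2); …
reversing the power substitution: t**2 on [0, 1/2); t*log(t) on [1/2, 1); log(t) on [1, 3/2); …
along the cuts 2**(7/8)/2, 1, 2**(7/8)*3**(1/8)/2, ℳ[f](s) splits into 4 integrals
∫ over [0, 2**(7/8)/2) of t**16·t^(s-1) joins the sum
segment [2**(7/8)/2, 1) carries t**8*log(t**8); integrate it
[1, 2**(7/8)*3**(1/8)/2) adds the kernel integral of log(t**8)
segment [2**(7/8)*3**(1/8)/2, ∞) carries exp(-t**8); integrate it

(2**(7/8)/2)**s*(2**(s/8)*s**2*(s + 16)*(s**2 + 16*s + 64)*uppergamma(s/8, 3/2) - 64*2**(s/8)*s**2*(s + 16) + 64*2**(s/8)*(s + 16)*(s**2 + 16*s + 64) + 3**(s/8)*s*(s + 16)*(-8*log(2) + 8*log(3))*(s**2 + 16*s + 64) - 64*3**(s/8)*(s + 16)*(s**2 + 16*s + 64) + 4*s**3*(s + 16)*log(2) + 32*s**2*(s + 16)*log(2) + 32*s**2*(s + 16) + 2*s**2*(s**2 + 16*s + 64))/(8*s**2*(s + 16)*(s**2 + 16*s + 64))
  Re(s) > -16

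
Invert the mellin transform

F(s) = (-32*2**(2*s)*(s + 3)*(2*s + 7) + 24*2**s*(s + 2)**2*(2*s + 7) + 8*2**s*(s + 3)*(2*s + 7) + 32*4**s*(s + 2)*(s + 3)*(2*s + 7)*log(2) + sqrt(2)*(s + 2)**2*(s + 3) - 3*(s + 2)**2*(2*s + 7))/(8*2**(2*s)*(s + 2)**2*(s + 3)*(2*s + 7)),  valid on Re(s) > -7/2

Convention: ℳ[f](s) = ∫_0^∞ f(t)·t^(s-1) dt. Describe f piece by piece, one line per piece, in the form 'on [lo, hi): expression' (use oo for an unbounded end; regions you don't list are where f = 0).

remove the common scale on t first: t**(7/2) on [0, 1/2); 3*t**3 on [1/2, 1); t**2*log(t) on [1, 2)
invert the shared t-power to get t**(3/2) on [0, 1/2); 3*t on [1/2, 1); log(t) on [1, 2)
decompose at 1/4, 1/2; ℳ[f](s) sums the 3 pieces' integrals
on [0, 1/4): add ∫ 8*sqrt(2)*t**(7/2)·t^(s-1) dt
∫ over [1/4, 1/2) of 24*t**3·t^(s-1) joins the sum
on [1/2, 1): add ∫ 4*t**2*log(2*t)·t^(s-1) dt

on [0, 1/4): 8*sqrt(2)*t**(7/2)
on [1/4, 1/2): 24*t**3
on [1/2, 1): 4*t**2*log(2*t)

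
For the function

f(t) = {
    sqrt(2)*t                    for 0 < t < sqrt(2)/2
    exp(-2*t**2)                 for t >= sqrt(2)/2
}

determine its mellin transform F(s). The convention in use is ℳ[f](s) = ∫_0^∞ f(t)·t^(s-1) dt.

((s + 1)*uppergamma(s/2, 1) + 2)/(2*2**(s/2)*(s + 1))
  Re(s) > -1

remove the power substitution first: sqrt(2)*sqrt(t) on [0, 1/2); exp(-2*t) on [1/2, ∞)
the common scale on t comes off first: sqrt(t) on [0, 1); exp(-t) on [1, ∞)
breakpoints sqrt(2)/2: one integral from each of the 2 segments
for t in [0, sqrt(2)/2): the term is ∫ sqrt(2)*t·t^(s-1)
the [sqrt(2)/2, ∞) slice contributes ∫ exp(-2*t**2)·t^(s-1) dt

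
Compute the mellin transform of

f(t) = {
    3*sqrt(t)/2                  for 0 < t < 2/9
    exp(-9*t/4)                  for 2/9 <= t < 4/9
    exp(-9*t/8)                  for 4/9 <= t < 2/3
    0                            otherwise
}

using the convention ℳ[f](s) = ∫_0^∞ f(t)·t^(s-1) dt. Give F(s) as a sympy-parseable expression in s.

remove the power substitution first: 3*t/2 on [0, sqrt(2)/3); exp(-9*t**2/4) on [sqrt(2)/3, 2/3); exp(-9*t**2/8) on [2/3, sqrt(6)/3)
undo the common scale on t: t on [0, sqrt(2)/2); exp(-t**2) on [sqrt(2)/2, 1); exp(-t**2/2) on [1, sqrt(6)/2)
remove the power substitution first: sqrt(t) on [0, 1/2); exp(-t) on [1/2, 1); exp(-t/2) on [1, 3/2)
decompose at 2/9, 4/9; ℳ[f](s) sums the 3 pieces' integrals
piece [0, 2/9): integrate 3*sqrt(t)/2 against the kernel
on [2/9, 4/9) integrate f = exp(-9*t/4) against the kernel
∫ over [4/9, 2/3) of exp(-9*t/8)·t^(s-1) joins the sum

(2/9)**s*(2**s*(2*s + 1)*uppergamma(s, 1/2) - 2**s*(2*s + 1)*uppergamma(s, 1) + 4**s*(2*s + 1)*uppergamma(s, 1/2) - 4**s*(2*s + 1)*uppergamma(s, 3/4) + sqrt(2))/(2*s + 1)
  Re(s) > -1/2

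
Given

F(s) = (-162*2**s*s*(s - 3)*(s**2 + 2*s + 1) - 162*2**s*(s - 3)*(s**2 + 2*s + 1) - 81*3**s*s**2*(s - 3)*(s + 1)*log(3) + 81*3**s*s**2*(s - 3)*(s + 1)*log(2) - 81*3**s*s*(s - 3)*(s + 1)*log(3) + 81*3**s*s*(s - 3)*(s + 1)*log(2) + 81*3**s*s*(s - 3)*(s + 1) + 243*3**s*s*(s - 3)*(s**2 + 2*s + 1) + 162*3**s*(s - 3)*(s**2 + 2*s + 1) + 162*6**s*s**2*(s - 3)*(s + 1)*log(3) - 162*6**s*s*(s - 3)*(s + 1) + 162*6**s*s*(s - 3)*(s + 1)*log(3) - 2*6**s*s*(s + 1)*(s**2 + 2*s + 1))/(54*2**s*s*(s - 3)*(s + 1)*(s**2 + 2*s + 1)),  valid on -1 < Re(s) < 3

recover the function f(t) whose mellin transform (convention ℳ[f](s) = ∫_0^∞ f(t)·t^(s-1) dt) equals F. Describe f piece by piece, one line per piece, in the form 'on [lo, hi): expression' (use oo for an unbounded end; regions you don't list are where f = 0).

on [0, 1): t
on [1, 3/2): t + 3
on [3/2, 3): t*log(t)
on [3, oo): t**(-3)

along the cuts 1, 3/2, 3, ℳ[f](s) splits into 4 integrals
∫ t·t^(s-1) over [0, 1)
∫ over [1, 3/2) of (t + 3)·t^(s-1) joins the sum
over [3/2, 3), the kernel integral of t*log(t) enters the sum
for t in [3, ∞): the term is ∫ t**(-3)·t^(s-1)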